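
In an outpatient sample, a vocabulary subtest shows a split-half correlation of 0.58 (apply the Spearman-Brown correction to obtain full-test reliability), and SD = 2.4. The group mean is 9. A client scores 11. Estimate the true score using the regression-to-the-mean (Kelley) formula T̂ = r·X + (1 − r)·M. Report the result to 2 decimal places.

Full-length reliability (Spearman-Brown) = 2(0.58)/(1+0.58) ≈ 0.734
T̂ = 0.734(11) + 0.266(9) ≈ 10.468

10.47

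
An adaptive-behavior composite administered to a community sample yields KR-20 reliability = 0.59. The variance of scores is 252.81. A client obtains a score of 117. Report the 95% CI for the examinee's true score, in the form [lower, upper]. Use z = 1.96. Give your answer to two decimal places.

σ = 252.81^(1/2) = 15.9000
SEM = 15.9000 * √(1 − 0.5900) = 15.9000 * √0.4100 ≈ 15.9000 * 0.6403 ≈ 10.1810
1.96 * SEM ≈ 19.9547
CI = 117 ± 19.9547 → [97.0453, 136.9547]

[97.05, 136.95]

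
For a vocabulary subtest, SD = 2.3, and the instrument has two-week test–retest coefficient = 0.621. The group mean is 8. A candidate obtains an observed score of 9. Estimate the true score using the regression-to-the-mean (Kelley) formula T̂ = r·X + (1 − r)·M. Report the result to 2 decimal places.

8.62

Estimated true score = 0.6210·9 + (1 − 0.6210)·8 ≃ 8.6210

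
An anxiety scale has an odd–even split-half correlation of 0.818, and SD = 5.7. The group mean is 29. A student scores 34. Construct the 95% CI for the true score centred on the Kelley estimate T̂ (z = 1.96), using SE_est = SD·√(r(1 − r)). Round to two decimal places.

Full-length reliability (Spearman-Brown) = 2(0.818)/(1+0.818) ≈ 0.900
T̂ = r·X + (1 − r)·M = 0.900×34 + 0.100×29 ≈ 30.596 + 2.903 ≈ 33.499
SE_est = SD × √(r(1 − r)) = 5.700 × √0.090 ≈ 5.700 × 0.300 ≈ 1.711
95% CI: 33.499 ± 3.353 ≈ (30.146, 36.853)

[30.15, 36.85]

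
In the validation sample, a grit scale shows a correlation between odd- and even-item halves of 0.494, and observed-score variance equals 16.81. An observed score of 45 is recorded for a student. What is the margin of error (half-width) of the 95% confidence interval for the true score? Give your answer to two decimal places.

4.68

SD = √16.81 = 4.1000
Spearman-Brown: r = 2(0.494) / (1 + 0.494) = 0.9880 / 1.4940 ≈ 0.6613
The standard error of measurement is 4.1000·√(1 − 0.6613) ≈ 4.1000·0.5820 ≈ 2.3861.
Margin = 1.96 · 2.3861 ≈ 4.6767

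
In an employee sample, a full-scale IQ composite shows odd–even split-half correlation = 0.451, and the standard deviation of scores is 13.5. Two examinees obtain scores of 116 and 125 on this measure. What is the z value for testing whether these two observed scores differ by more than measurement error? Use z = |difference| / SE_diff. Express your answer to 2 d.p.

0.77

r_full = 2·0.451 / (1 + 0.451) ≈ 0.62164
SEM = 13.50000 * √(1 − 0.62164) = 13.50000 * √0.37836 ≈ 13.50000 * 0.61511 ≈ 8.30398
SE_diff = SEM * √2 ≈ 8.30398 * 1.41421 ≈ 11.74360
z = |116 − 125| / 11.74360 = 9 / 11.74360 ≈ 0.76637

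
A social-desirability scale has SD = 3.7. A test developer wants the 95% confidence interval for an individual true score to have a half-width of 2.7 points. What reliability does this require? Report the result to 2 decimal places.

Required SEM = 2.7 / 1.96 ≃ 1.378
r = 1 − (SEM / SD)² = 1 − (1.378 / 3.7)² ≃ 1 − 0.139 ≃ 0.861

0.86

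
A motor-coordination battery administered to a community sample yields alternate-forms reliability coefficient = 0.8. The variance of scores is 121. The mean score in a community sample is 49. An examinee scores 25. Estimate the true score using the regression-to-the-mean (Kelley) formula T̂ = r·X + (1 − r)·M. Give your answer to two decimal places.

T̂ = 0.80000(25) + 0.20000(49) ≈ 29.80000

29.80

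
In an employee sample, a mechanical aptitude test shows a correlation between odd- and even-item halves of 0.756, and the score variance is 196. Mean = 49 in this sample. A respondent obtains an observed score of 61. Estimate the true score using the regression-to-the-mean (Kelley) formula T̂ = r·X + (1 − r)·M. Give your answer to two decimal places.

Spearman-Brown: r = 2(0.756) / (1 + 0.756) = 1.512 / 1.756 ≃ 0.861
T̂ = 0.861(61) + 0.139(49) ≃ 59.333

59.33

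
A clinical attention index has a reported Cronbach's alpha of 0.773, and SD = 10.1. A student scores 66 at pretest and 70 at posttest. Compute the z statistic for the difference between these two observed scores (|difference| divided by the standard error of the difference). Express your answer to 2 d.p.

0.59

SEM = 10.1000 × √(1 − 0.7730) = 10.1000 × √0.2270 ≈ 10.1000 × 0.4764 ≈ 4.8121
Standard error of the difference = 4.8121·√2 ≈ 6.8053
z = 4 / 6.8053 ≈ 0.5878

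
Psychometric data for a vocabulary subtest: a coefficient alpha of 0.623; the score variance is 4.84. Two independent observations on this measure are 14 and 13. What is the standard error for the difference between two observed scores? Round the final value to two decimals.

σ = 4.84^(1/2) = 2.2000
The standard error of measurement is 2.2000·√(1 − 0.6230) ≈ 2.2000·0.6140 ≈ 1.3508.
SE_diff = SEM · √2 ≈ 1.3508 · 1.4142 ≈ 1.9103

1.91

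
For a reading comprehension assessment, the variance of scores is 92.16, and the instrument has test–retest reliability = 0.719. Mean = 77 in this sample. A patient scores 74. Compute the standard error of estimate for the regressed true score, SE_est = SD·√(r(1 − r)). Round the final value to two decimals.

SD = √92.16 ≈ 9.6000
SE_est = 9.6000·√[r(1 − r)] ≈ 4.3151

4.32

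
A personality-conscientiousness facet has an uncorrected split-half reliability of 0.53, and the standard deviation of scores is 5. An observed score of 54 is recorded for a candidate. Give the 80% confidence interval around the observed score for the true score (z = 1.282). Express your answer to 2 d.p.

r_full = 2·0.53 / (1 + 0.53) ≈ 0.693
SEM = 5.000 × √(1 − 0.693) = 5.000 × √0.307 ≈ 5.000 × 0.554 ≈ 2.771
Margin = 1.282 × 2.771 ≈ 3.553
80% CI: 54 ± 3.553 = [50.447, 57.553]

[50.45, 57.55]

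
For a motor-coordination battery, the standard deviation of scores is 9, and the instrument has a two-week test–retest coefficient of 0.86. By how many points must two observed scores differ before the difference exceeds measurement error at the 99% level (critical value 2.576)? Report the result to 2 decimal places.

12.27

The standard error of measurement is 9.000·√(1 − 0.860) ≈ 9.000·0.374 ≈ 3.367.
SE_diff = √2 · SEM ≈ 4.762
Minimum reliable difference = 2.576 · SE_diff ≈ 2.576 · 4.762 ≈ 12.268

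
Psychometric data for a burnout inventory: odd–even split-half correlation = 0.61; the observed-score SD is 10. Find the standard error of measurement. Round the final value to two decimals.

Full-length reliability (Spearman-Brown) = 2(0.61)/(1+0.61) ≈ 0.758
SEM = 10.000 · √(1 − 0.758) = 10.000 · √0.242 ≈ 10.000 · 0.492 ≈ 4.922

4.92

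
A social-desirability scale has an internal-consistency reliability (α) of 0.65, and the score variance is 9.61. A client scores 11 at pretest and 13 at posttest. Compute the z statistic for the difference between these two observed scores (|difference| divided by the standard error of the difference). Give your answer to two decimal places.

0.77

SD = √9.61 = 3.100
SEM = 3.100 * √(1 − 0.650) = 3.100 * √0.350 ≃ 3.100 * 0.592 ≃ 1.834
SE_diff = SEM * √2 ≃ 1.834 * 1.414 ≃ 2.594
z = |11 − 13| / 2.594 = 2 / 2.594 ≃ 0.771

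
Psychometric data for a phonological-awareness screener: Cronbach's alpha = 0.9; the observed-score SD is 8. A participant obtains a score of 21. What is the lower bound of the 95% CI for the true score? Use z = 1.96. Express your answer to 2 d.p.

16.04

SEM = 8.0000·√(1 − 0.9000) ≃ 2.5298
Half-width = 1.96·2.5298 ≃ 4.9585
Lower limit = 21 − 4.9585 ≃ 16.0415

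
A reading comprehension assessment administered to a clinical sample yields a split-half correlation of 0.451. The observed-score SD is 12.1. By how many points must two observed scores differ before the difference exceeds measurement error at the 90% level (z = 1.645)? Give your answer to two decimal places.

r_full = 2·0.451 / (1 + 0.451) ≈ 0.6216
SEM = 12.1000 · √(1 − 0.6216) = 12.1000 · √0.3784 ≈ 12.1000 · 0.6151 ≈ 7.4428
SE_diff = SEM · √2 ≈ 7.4428 · 1.4142 ≈ 10.5257
Minimum reliable difference = 1.645 · SE_diff ≈ 1.645 · 10.5257 ≈ 17.3149

17.31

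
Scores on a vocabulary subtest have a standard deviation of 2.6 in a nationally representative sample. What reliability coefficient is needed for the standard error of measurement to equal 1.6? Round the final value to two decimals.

Required reliability = 1 − (SEM/SD)² = 1 − 0.379 ≈ 0.621

0.62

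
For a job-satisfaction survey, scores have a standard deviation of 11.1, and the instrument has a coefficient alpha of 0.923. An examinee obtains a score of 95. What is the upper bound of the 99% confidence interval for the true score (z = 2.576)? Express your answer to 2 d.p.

102.93

SEM = 11.10000×√(1 − 0.92300) ≃ 3.08012
Half-width = 2.576×3.08012 ≃ 7.93440
Upper limit = 95 + 7.93440 ≃ 102.93440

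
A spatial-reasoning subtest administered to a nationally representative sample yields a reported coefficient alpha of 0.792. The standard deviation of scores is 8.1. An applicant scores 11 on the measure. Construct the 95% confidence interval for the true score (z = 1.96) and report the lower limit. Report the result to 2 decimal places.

3.76

The standard error of measurement is 8.100×√(1 − 0.792) ≈ 8.100×0.456 ≈ 3.694.
Half-width = 1.96×3.694 ≈ 7.241
Lower limit = 11 − 7.241 ≈ 3.759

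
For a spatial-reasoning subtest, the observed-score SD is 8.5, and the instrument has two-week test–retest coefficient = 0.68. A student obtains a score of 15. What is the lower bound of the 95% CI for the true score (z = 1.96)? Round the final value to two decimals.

The standard error of measurement is 8.5000·√(1 − 0.6800) ≈ 8.5000·0.5657 ≈ 4.8083.
Half-width = 1.96·4.8083 ≈ 9.4243
Lower limit = 15 − 9.4243 ≈ 5.5757

5.58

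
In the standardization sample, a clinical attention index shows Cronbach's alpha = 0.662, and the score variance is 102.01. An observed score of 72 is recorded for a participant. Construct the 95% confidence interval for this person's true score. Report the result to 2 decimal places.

σ = 102.01^(1/2) = 10.1000
SEM = 10.1000×√(1 − 0.6620) ≈ 5.8719
Margin = 1.96 × 5.8719 ≈ 11.5090
95% CI: 72 ± 11.5090 = [60.4910, 83.5090]

[60.49, 83.51]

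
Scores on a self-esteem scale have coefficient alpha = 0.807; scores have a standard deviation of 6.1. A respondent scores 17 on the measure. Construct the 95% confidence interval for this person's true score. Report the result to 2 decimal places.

The standard error of measurement is 6.1000·√(1 − 0.8070) ≈ 6.1000·0.4393 ≈ 2.6798.
Margin = 1.96 · 2.6798 ≈ 5.2525
95% CI: 17 ± 5.2525 = [11.7475, 22.2525]

[11.75, 22.25]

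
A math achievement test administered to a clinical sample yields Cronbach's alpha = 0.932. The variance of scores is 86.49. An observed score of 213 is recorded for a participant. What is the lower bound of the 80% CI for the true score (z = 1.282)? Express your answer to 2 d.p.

209.89

SD = √86.49 = 9.30000
SEM = 9.30000 × √(1 − 0.93200) = 9.30000 × √0.06800 ≃ 9.30000 × 0.26077 ≃ 2.42514
1.282 × SEM ≃ 3.10903
Lower bound: 213 − 3.10903 = 209.89097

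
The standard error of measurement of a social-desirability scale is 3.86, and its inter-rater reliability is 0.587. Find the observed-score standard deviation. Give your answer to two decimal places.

6.01

SD = SEM / √(1 − r) = 3.86 / √0.4130 ≈ 3.86 / 0.6427 ≈ 6.0064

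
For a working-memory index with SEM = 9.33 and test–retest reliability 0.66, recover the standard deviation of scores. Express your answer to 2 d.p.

σ = SEM·(1 − r)^(−1/2) ≈ 9.33·1.7150 ≈ 16.0008

16.00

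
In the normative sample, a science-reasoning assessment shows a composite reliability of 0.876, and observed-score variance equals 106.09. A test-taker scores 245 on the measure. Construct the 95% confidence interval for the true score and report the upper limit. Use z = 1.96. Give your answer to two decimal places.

SD = √106.09 = 10.30000
SEM = 10.30000×√(1 − 0.87600) ≈ 3.62700
1.96 × SEM ≈ 7.10893
Upper limit = 245 + 7.10893 ≈ 252.10893

252.11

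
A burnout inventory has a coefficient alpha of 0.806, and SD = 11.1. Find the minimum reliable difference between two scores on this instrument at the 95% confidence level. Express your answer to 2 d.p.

The standard error of measurement is 11.1000*√(1 − 0.8060) ≃ 11.1000*0.4405 ≃ 4.8890.
Standard error of the difference = 4.8890·√2 ≃ 6.9142
Smallest detectable difference = 1.96*6.9142 ≃ 13.5517

13.55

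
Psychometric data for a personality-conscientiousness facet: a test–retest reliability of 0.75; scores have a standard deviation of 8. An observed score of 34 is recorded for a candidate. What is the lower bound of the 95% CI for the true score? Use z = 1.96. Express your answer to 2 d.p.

26.16

SEM = 8.0000×√(1 − 0.7500) ≈ 4.0000
Half-width = 1.96×4.0000 ≈ 7.8400
Lower limit = 34 − 7.8400 ≈ 26.1600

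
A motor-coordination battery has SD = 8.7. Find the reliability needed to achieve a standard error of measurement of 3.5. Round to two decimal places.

r = 1 − (SEM / SD)² = 1 − (3.500 / 8.7)² ≈ 1 − 0.162 ≈ 0.838

0.84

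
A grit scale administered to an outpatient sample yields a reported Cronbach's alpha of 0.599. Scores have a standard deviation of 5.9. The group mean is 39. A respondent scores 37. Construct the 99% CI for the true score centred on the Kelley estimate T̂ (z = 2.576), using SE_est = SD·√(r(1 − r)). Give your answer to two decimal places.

Estimated true score = 0.5990×37 + (1 − 0.5990)×39 ≈ 37.8020
SE_est = SD × √(r(1 − r)) = 5.9000 × √0.2402 ≈ 5.9000 × 0.4901 ≈ 2.8916
CI = 37.8020 ± 2.576 × 2.8916 → [30.3532, 45.2508]

[30.35, 45.25]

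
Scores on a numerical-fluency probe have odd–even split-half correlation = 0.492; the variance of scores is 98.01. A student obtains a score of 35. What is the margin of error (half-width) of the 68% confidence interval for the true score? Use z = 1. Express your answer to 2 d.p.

SD = √98.01 = 9.9000
r_full = 2·0.492 / (1 + 0.492) ≈ 0.6595
SEM = 9.9000 × √(1 − 0.6595) = 9.9000 × √0.3405 ≈ 9.9000 × 0.5835 ≈ 5.7767
1 × SEM ≈ 5.7767

5.78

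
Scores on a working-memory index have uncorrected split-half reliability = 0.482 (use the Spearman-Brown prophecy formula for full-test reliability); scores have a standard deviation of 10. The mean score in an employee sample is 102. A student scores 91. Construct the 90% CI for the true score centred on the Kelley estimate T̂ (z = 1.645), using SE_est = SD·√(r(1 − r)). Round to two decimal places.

[87.00, 102.69]

Full-length reliability (Spearman-Brown) = 2(0.482)/(1+0.482) ≈ 0.6505
T̂ = 0.6505(91) + 0.3495(102) ≈ 94.8448
SE_est = SD × √(r(1 − r)) = 10.0000 × √0.2274 ≈ 10.0000 × 0.4768 ≈ 4.7682
CI = 94.8448 ± 1.645 × 4.7682 → [87.0011, 102.6885]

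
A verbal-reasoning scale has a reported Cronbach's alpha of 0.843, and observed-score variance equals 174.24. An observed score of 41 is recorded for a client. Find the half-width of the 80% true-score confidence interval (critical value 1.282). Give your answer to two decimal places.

6.71

σ = 174.24^(1/2) = 13.20000
SEM = 13.20000×√(1 − 0.84300) ≈ 5.23027
Half-width = 1.282×5.23027 ≈ 6.70520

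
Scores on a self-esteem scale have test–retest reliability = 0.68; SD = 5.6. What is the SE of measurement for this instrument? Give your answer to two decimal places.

The standard error of measurement is 5.600·√(1 − 0.680) ≈ 5.600·0.566 ≈ 3.168.

3.17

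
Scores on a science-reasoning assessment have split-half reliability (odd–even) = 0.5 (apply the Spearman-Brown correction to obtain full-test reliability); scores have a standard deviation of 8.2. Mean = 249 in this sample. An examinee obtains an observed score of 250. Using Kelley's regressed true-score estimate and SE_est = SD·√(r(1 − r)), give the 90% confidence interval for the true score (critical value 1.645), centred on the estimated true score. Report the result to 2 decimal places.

r_full = 2·0.5 / (1 + 0.5) ≃ 0.667
T̂ = 0.667(250) + 0.333(249) ≃ 249.667
SE_est = SD · √(r(1 − r)) = 8.200 · √0.222 ≃ 8.200 · 0.471 ≃ 3.866
CI = 249.667 ± 1.645 · 3.866 → [243.308, 256.025]

[243.31, 256.03]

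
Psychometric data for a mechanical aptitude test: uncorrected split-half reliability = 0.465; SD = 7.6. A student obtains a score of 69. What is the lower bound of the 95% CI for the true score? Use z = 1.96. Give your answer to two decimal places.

r_full = 2·0.465 / (1 + 0.465) ≃ 0.635
SEM = 7.600 * √(1 − 0.635) = 7.600 * √0.365 ≃ 7.600 * 0.604 ≃ 4.593
Margin = 1.96 * 4.593 ≃ 9.002
Lower bound: 69 − 9.002 = 59.998

60.00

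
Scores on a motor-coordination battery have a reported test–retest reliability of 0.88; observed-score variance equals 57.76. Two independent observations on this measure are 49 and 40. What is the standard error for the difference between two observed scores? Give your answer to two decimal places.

3.72

SD = √57.76 = 7.60000
SEM = 7.60000 * √(1 − 0.88000) = 7.60000 * √0.12000 ≈ 7.60000 * 0.34641 ≈ 2.63272
SE_diff = SEM * √2 ≈ 2.63272 * 1.41421 ≈ 3.72322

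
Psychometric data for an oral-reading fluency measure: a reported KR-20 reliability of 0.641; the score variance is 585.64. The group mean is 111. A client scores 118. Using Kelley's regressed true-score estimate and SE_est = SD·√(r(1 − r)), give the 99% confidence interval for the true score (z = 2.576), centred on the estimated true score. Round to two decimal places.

SD = √585.64 ≃ 24.200
T̂ = r·X + (1 − r)·M = 0.641*118 + 0.359*111 = 75.638 + 39.849 ≃ 115.487
SE_est = SD * √(r(1 − r)) = 24.200 * √0.230 ≃ 24.200 * 0.480 ≃ 11.609
CI = 115.487 ± 2.576 * 11.609 → [85.582, 145.392]

[85.58, 145.39]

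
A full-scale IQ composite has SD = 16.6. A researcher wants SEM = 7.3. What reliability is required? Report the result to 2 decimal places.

r = 1 − (7.30000/16.6)² ≃ 1 − 0.19339 ≃ 0.80661

0.81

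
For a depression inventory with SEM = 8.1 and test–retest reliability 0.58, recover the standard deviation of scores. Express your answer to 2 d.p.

12.50

SD = 8.1 / √(1 − 0.58) ≈ 12.4986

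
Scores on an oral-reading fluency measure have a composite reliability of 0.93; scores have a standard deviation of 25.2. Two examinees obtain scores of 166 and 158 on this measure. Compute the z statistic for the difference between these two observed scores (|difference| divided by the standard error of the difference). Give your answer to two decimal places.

SEM = 25.2000×√(1 − 0.9300) ≈ 6.6673
SE_diff = √2 × SEM ≈ 9.4290
z = 8 / 9.4290 ≈ 0.8484

0.85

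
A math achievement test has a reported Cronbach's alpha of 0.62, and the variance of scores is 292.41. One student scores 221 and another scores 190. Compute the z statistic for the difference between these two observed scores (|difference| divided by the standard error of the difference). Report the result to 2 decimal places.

σ = 292.41^(1/2) = 17.100
SEM = 17.100 · √(1 − 0.620) = 17.100 · √0.380 ≈ 17.100 · 0.616 ≈ 10.541
SE_diff = SEM · √2 ≈ 10.541 · 1.414 ≈ 14.907
z = |221 − 190| / 14.907 = 31 / 14.907 ≈ 2.079

2.08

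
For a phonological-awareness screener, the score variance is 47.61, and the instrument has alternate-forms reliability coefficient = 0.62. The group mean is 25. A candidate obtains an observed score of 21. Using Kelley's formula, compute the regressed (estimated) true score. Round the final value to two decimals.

22.52

Estimated true score = 0.620·21 + (1 − 0.620)·25 ≈ 22.520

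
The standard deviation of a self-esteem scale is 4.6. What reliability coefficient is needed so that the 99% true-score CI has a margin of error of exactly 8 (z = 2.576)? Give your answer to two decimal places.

0.54

SEM needed = half-width / z = 8/2.576 ≈ 3.1056
r = 1 − (SEM / SD)² = 1 − (3.1056 / 4.6)² ≈ 1 − 0.4558 ≈ 0.5442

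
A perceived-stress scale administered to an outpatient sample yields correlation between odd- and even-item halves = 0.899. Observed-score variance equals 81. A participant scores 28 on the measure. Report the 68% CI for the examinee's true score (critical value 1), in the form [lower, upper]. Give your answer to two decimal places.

SD = √81 = 9.000
Spearman-Brown: r = 2(0.899) / (1 + 0.899) = 1.798 / 1.899 ≈ 0.947
SEM = 9.000 · √(1 − 0.947) = 9.000 · √0.053 ≈ 9.000 · 0.231 ≈ 2.076
Half-width = 1·2.076 ≈ 2.076
Interval: (25.924, 30.076)

[25.92, 30.08]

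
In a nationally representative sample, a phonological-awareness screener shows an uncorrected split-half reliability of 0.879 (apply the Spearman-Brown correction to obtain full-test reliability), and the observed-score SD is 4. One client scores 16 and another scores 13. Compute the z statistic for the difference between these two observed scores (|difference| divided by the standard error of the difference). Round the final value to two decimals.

2.09

Spearman-Brown: r = 2(0.879) / (1 + 0.879) = 1.7580 / 1.8790 ≃ 0.9356
The standard error of measurement is 4.0000×√(1 − 0.9356) ≃ 4.0000×0.2538 ≃ 1.0151.
SE_diff = SEM × √2 ≃ 1.0151 × 1.4142 ≃ 1.4355
z = 3 / 1.4355 ≃ 2.0899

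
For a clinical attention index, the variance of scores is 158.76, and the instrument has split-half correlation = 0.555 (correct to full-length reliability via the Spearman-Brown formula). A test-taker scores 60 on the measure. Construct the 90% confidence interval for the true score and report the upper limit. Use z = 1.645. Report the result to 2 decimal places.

σ = 158.76^(1/2) = 12.6000
Full-length reliability (Spearman-Brown) = 2(0.555)/(1+0.555) ≈ 0.7138
The standard error of measurement is 12.6000×√(1 − 0.7138) ≈ 12.6000×0.5350 ≈ 6.7404.
Half-width = 1.645×6.7404 ≈ 11.0879
Upper limit = 60 + 11.0879 ≈ 71.0879

71.09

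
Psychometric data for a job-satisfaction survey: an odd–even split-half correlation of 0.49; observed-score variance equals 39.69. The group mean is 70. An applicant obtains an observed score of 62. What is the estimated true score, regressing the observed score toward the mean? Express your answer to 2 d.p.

Full-length reliability (Spearman-Brown) = 2(0.49)/(1+0.49) ≈ 0.6577
T̂ = 0.6577(62) + 0.3423(70) ≈ 64.7383

64.74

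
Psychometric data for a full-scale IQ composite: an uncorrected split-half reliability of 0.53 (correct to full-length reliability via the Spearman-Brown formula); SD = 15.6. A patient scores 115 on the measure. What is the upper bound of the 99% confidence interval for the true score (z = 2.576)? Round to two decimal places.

Spearman-Brown: r = 2(0.53) / (1 + 0.53) = 1.060 / 1.530 ≈ 0.693
The standard error of measurement is 15.600×√(1 − 0.693) ≈ 15.600×0.554 ≈ 8.646.
2.576 × SEM ≈ 22.273
Upper bound: 115 + 22.273 = 137.273

137.27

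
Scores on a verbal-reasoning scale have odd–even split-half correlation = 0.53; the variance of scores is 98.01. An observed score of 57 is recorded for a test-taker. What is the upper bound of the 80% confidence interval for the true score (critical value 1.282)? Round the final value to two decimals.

64.03

SD = √98.01 ≈ 9.9000
Full-length reliability (Spearman-Brown) = 2(0.53)/(1+0.53) ≈ 0.6928
SEM = 9.9000 × √(1 − 0.6928) = 9.9000 × √0.3072 ≈ 9.9000 × 0.5542 ≈ 5.4870
1.282 × SEM ≈ 7.0344
Upper bound: 57 + 7.0344 = 64.0344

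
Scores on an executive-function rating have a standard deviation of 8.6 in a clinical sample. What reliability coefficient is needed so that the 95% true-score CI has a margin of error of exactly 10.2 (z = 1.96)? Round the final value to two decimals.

Required SEM = 10.2 / 1.96 ≈ 5.2041
Required reliability = 1 − (SEM/SD)² = 1 − 0.3662 ≈ 0.6338

0.63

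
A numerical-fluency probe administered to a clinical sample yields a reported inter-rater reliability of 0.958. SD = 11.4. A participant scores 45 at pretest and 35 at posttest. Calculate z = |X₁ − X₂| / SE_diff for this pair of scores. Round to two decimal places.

SEM = 11.400*√(1 − 0.958) ≈ 2.336
Standard error of the difference = 2.336·√2 ≈ 3.304
z = 10 / 3.304 ≈ 3.027

3.03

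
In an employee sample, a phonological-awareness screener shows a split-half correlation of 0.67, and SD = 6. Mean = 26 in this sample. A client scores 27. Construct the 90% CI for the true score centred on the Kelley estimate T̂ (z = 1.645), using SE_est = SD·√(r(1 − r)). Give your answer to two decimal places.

[22.87, 30.73]

Full-length reliability (Spearman-Brown) = 2(0.67)/(1+0.67) ≈ 0.802
T̂ = 0.802(27) + 0.198(26) ≈ 26.802
SE_est = SD · √(r(1 − r)) = 6.000 · √0.159 ≈ 6.000 · 0.398 ≈ 2.389
CI = 26.802 ± 1.645 · 2.389 → [22.872, 30.733]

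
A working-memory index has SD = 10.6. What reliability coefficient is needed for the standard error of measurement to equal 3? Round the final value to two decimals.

Required reliability = 1 − (SEM/SD)² = 1 − 0.0801 ≈ 0.9199

0.92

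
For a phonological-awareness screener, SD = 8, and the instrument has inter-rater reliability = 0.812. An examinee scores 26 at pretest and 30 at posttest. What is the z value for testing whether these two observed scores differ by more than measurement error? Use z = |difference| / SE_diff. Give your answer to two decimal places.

0.82

SEM = 8.000 · √(1 − 0.812) = 8.000 · √0.188 ≈ 8.000 · 0.434 ≈ 3.469
Standard error of the difference = 3.469·√2 ≈ 4.906
z = 4 / 4.906 ≈ 0.815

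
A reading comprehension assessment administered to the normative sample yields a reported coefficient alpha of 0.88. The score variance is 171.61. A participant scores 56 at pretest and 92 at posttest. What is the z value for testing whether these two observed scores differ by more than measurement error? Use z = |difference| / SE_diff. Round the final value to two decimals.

5.61

σ = 171.61^(1/2) = 13.100
SEM = 13.100·√(1 − 0.880) ≃ 4.538
Standard error of the difference = 4.538·√2 ≃ 6.418
z = 36 / 6.418 ≃ 5.610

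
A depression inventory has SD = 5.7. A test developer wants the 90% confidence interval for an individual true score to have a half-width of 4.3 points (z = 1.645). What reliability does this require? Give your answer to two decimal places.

0.79

SEM needed = half-width / z = 4.3/1.645 ≈ 2.614
r = 1 − (2.614/5.7)² ≈ 1 − 0.210 ≈ 0.790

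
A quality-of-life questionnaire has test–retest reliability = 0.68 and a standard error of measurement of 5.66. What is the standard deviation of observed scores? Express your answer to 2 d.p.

10.01

σ = SEM·(1 − r)^(−1/2) ≈ 5.66·1.76777 ≈ 10.00556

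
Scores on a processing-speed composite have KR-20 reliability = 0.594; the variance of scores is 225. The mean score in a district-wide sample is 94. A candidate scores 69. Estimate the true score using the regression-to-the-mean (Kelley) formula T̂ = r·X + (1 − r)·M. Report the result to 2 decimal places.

79.15

T̂ = 0.5940(69) + 0.4060(94) ≈ 79.1500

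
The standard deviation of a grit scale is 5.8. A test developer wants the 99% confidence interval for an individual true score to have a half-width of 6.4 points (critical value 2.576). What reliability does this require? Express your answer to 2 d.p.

Required SEM = 6.4 / 2.576 ≈ 2.48447
r = 1 − (2.48447/5.8)² ≈ 1 − 0.18349 ≈ 0.81651

0.82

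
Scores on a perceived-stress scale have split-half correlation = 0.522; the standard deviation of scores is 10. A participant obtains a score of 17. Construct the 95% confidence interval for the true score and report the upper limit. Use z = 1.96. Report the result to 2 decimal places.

27.98

r_full = 2·0.522 / (1 + 0.522) ≃ 0.686
SEM = 10.000·√(1 − 0.686) ≃ 5.604
1.96 · SEM ≃ 10.984
Upper limit = 17 + 10.984 ≃ 27.984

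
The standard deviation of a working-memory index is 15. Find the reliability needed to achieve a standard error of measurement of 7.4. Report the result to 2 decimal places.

0.76

r = 1 − (7.400/15)² ≃ 1 − 0.243 ≃ 0.757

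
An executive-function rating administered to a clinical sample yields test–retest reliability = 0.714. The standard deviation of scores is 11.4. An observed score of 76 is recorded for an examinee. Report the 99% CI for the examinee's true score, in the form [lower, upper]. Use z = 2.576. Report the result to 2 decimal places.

SEM = 11.4000 · √(1 − 0.7140) = 11.4000 · √0.2860 ≃ 11.4000 · 0.5348 ≃ 6.0966
2.576 · SEM ≃ 15.7048
Interval: (60.2952, 91.7048)

[60.30, 91.70]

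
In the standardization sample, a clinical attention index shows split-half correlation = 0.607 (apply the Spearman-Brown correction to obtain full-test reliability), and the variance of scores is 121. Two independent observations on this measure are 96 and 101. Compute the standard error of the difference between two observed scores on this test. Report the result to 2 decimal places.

7.69

SD = √121 = 11.0000
Full-length reliability (Spearman-Brown) = 2(0.607)/(1+0.607) ≈ 0.7554
The standard error of measurement is 11.0000×√(1 − 0.7554) ≈ 11.0000×0.4945 ≈ 5.4398.
Standard error of the difference = 5.4398·√2 ≈ 7.6930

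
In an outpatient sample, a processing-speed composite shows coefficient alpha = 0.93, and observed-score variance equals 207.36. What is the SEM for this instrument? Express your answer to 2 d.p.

3.81

SD = √207.36 = 14.400
SEM = 14.400*√(1 − 0.930) ≈ 3.810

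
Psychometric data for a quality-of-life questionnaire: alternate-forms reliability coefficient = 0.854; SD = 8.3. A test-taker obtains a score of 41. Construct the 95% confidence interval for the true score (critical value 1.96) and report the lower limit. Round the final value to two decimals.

SEM = 8.3000 * √(1 − 0.8540) = 8.3000 * √0.1460 ≃ 8.3000 * 0.3821 ≃ 3.1714
Half-width = 1.96*3.1714 ≃ 6.2160
Lower limit = 41 − 6.2160 ≃ 34.7840

34.78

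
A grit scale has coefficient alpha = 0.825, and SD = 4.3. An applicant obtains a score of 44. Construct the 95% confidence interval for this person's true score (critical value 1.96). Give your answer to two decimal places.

[40.47, 47.53]

SEM = 4.300 × √(1 − 0.825) = 4.300 × √0.175 ≃ 4.300 × 0.418 ≃ 1.799
1.96 × SEM ≃ 3.526
CI = 44 ± 3.526 → [40.474, 47.526]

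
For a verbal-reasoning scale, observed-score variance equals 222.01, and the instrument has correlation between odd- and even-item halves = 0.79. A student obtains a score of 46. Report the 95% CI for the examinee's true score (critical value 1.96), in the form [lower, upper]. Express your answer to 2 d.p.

[36.00, 56.00]

SD = √222.01 = 14.9000
r_full = 2·0.79 / (1 + 0.79) ≈ 0.8827
SEM = 14.9000·√(1 − 0.8827) ≈ 5.1035
Margin = 1.96 · 5.1035 ≈ 10.0029
Interval: (35.9971, 56.0029)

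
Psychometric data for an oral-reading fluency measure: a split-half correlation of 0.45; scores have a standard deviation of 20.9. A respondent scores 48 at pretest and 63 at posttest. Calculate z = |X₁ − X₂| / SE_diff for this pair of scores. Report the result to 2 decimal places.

r_full = 2·0.45 / (1 + 0.45) ≈ 0.6207
SEM = 20.9000 × √(1 − 0.6207) = 20.9000 × √0.3793 ≈ 20.9000 × 0.6159 ≈ 12.8719
SE_diff = SEM × √2 ≈ 12.8719 × 1.4142 ≈ 18.2037
z = |48 − 63| / 18.2037 = 15 / 18.2037 ≈ 0.8240

0.82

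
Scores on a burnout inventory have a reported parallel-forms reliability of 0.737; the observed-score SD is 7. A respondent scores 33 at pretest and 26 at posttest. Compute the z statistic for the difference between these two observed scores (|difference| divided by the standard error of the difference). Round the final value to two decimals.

1.38

SEM = 7.000×√(1 − 0.737) ≈ 3.590
SE_diff = SEM × √2 ≈ 3.590 × 1.414 ≈ 5.077
z = |33 − 26| / 5.077 = 7 / 5.077 ≈ 1.379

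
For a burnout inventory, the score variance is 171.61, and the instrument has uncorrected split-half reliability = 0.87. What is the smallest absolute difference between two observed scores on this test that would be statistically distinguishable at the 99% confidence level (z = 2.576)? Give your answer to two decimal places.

σ = 171.61^(1/2) = 13.1000
Full-length reliability (Spearman-Brown) = 2(0.87)/(1+0.87) ≃ 0.9305
SEM = 13.1000 · √(1 − 0.9305) = 13.1000 · √0.0695 ≃ 13.1000 · 0.2637 ≃ 3.4540
Standard error of the difference = 3.4540·√2 ≃ 4.8847
Smallest detectable difference = 2.576·4.8847 ≃ 12.5830

12.58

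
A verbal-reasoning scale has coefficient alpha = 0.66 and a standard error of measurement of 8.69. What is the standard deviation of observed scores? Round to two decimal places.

14.90

SD = SEM / √(1 − r) = 8.69 / √0.340 ≈ 8.69 / 0.583 ≈ 14.903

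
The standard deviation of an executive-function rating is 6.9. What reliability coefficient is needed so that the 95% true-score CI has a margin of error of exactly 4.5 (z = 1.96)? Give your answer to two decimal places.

0.89

Required SEM = 4.5 / 1.96 ≈ 2.2959
r = 1 − (2.2959/6.9)² ≈ 1 − 0.1107 ≈ 0.8893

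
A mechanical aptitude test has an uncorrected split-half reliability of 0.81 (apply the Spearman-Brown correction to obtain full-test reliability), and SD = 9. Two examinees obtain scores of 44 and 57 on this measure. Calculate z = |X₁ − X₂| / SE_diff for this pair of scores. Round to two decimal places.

Spearman-Brown: r = 2(0.81) / (1 + 0.81) = 1.6200 / 1.8100 ≈ 0.8950
SEM = 9.0000 * √(1 − 0.8950) = 9.0000 * √0.1050 ≈ 9.0000 * 0.3240 ≈ 2.9159
SE_diff = √2 * SEM ≈ 4.1238
z = |44 − 57| / 4.1238 = 13 / 4.1238 ≈ 3.1525

3.15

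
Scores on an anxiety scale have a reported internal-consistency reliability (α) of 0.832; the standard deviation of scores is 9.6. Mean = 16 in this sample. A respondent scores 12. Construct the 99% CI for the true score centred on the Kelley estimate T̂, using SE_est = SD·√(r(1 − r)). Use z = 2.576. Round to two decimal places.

[3.43, 21.92]

Estimated true score = 0.832*12 + (1 − 0.832)*16 ≈ 12.672
SE_est = SD * √(r(1 − r)) = 9.600 * √0.140 ≈ 9.600 * 0.374 ≈ 3.589
99% CI: 12.672 ± 9.246 ≈ (3.426, 21.918)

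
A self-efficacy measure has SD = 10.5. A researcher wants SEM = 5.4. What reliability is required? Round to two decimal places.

0.74

r = 1 − (5.400/10.5)² ≈ 1 − 0.264 ≈ 0.736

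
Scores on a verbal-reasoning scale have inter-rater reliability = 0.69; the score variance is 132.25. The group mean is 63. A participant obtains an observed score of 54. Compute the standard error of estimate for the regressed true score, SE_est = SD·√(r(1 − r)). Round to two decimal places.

5.32

σ = 132.25^(1/2) = 11.50000
SE_est = 11.50000·√[r(1 − r)] ≈ 5.31867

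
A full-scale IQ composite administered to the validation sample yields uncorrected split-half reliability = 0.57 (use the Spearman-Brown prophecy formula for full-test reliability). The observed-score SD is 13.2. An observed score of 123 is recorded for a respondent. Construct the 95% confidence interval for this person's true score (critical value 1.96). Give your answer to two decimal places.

Full-length reliability (Spearman-Brown) = 2(0.57)/(1+0.57) ≈ 0.7261
SEM = 13.2000 · √(1 − 0.7261) = 13.2000 · √0.2739 ≈ 13.2000 · 0.5233 ≈ 6.9081
Half-width = 1.96·6.9081 ≈ 13.5399
Interval: (109.4601, 136.5399)

[109.46, 136.54]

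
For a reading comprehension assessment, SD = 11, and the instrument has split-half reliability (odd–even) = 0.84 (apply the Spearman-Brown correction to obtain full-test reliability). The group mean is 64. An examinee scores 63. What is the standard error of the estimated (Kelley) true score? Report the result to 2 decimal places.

3.10

Full-length reliability (Spearman-Brown) = 2(0.84)/(1+0.84) ≈ 0.91304
SE_est = 11.00000×√(0.91304×0.08696) ≈ 3.09948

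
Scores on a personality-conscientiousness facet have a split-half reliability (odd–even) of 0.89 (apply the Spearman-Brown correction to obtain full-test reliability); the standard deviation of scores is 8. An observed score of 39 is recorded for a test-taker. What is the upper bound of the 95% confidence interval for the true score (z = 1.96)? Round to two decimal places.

42.78

Spearman-Brown: r = 2(0.89) / (1 + 0.89) = 1.78000 / 1.89000 ≈ 0.94180
SEM = 8.00000 * √(1 − 0.94180) = 8.00000 * √0.05820 ≈ 8.00000 * 0.24125 ≈ 1.92999
Half-width = 1.96*1.92999 ≈ 3.78278
Upper limit = 39 + 3.78278 ≈ 42.78278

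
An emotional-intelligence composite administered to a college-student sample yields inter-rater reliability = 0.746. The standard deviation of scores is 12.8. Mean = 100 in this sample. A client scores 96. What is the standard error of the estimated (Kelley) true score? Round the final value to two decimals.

SE_est = 12.8000·√[r(1 − r)] ≈ 5.5718

5.57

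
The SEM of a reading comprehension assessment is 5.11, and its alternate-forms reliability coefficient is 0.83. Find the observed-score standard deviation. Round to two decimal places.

SD = 5.11 / √(1 − 0.83) ≈ 12.39357

12.39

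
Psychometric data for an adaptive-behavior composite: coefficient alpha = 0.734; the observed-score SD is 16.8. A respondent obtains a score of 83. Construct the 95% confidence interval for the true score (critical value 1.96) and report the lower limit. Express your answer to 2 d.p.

SEM = 16.800·√(1 − 0.734) ≈ 8.665
Margin = 1.96 · 8.665 ≈ 16.983
Lower limit = 83 − 16.983 ≈ 66.017

66.02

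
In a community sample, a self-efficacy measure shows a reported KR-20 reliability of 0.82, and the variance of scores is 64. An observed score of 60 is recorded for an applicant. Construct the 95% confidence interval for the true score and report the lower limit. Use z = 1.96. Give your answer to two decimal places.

σ = 64^(1/2) = 8.0000
SEM = 8.0000 · √(1 − 0.8200) = 8.0000 · √0.1800 ≃ 8.0000 · 0.4243 ≃ 3.3941
Margin = 1.96 · 3.3941 ≃ 6.6525
Lower bound: 60 − 6.6525 = 53.3475

53.35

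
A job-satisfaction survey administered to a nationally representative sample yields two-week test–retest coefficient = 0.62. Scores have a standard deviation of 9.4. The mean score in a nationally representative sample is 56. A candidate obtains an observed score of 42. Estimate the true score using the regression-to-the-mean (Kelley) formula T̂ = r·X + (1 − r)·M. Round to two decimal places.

47.32

T̂ = r·X + (1 − r)·M = 0.62000·42 + 0.38000·56 = 26.04000 + 21.28000 ≃ 47.32000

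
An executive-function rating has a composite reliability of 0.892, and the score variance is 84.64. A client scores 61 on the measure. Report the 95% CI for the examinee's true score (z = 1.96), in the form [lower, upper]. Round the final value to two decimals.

[55.07, 66.93]

SD = √84.64 ≈ 9.200
SEM = 9.200 * √(1 − 0.892) = 9.200 * √0.108 ≈ 9.200 * 0.329 ≈ 3.023
Half-width = 1.96*3.023 ≈ 5.926
Interval: (55.074, 66.926)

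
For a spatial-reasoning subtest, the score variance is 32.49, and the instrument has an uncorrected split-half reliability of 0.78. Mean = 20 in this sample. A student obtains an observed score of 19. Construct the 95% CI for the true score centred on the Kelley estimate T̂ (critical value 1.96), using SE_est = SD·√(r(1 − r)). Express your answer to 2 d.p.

[15.45, 22.80]

SD = √32.49 ≈ 5.7000
r_full = 2·0.78 / (1 + 0.78) ≈ 0.8764
T̂ = 0.8764(19) + 0.1236(20) ≈ 19.1236
SE_est = SD · √(r(1 − r)) = 5.7000 · √0.1083 ≈ 5.7000 · 0.3291 ≈ 1.8760
CI = 19.1236 ± 1.96 · 1.8760 → [15.4467, 22.8005]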